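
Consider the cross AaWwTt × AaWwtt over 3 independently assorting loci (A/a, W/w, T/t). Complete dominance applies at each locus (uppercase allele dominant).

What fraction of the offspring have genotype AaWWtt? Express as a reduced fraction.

P(AaWWtt) = 1/16

AaWwTt gametes: AWT×1, AWt×1, AwT×1, Awt×1, aWT×1, aWt×1, awT×1, awt×1
AaWwtt gametes: AWt×2, Awt×2, aWt×2, awt×2
AaWwTt×AaWwtt grid (8·8=64): AAWWTt=2 AAWWtt=2 AAWwTt=4 AAWwtt=4 AAwwTt=2 AAwwtt=2 AaWWTt=4 AaWWtt=4 AaWwTt=8 AaWwtt=8 AawwTt=4 Aawwtt=4 aaWWTt=2 aaWWtt=2 aaWwTt=4 aaWwtt=4 aawwTt=2 aawwtt=2
AaWWtt hits 4/64; gcd=4; 4÷4/64÷4 = 1/16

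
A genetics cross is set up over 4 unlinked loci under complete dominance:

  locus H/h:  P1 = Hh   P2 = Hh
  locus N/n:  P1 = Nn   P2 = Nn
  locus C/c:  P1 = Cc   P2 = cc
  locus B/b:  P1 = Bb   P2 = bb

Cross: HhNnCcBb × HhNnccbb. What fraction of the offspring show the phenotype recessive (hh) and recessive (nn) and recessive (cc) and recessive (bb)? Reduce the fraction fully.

P(hh nn cc bb) = 1/64

HhNnCcBb gametes: HNCB×1, HNCb×1, HNcB×1, HNcb×1, HnCB×1, HnCb×1, HncB×1, Hncb×1, hNCB×1, hNCb×1, hNcB×1, hNcb×1, hnCB×1, hnCb×1, hncB×1, hncb×1
HhNnccbb gametes: HNcb×4, Hncb×4, hNcb×4, hncb×4
HhNnCcBb×HhNnccbb grid (16·16=256): HHNNCcBb=4 HHNNCcbb=4 HHNNccBb=4 HHNNccbb=4 HHNnCcBb=8 HHNnCcbb=8 HHNnccBb=8 HHNnccbb=8 HHnnCcBb=4 HHnnCcbb=4 HHnnccBb=4 HHnnccbb=4 HhNNCcBb=8 HhNNCcbb=8 HhNNccBb=8 HhNNccbb=8 HhNnCcBb=16 HhNnCcbb=16 HhNnccBb=16 HhNnccbb=16 HhnnCcBb=8 HhnnCcbb=8 HhnnccBb=8 Hhnnccbb=8 hhNNCcBb=4 hhNNCcbb=4 hhNNccBb=4 hhNNccbb=4 hhNnCcBb=8 hhNnCcbb=8 hhNnccBb=8 hhNnccbb=8 hhnnCcBb=4 hhnnCcbb=4 hhnnccBb=4 hhnnccbb=4
hh nn cc bb hits 4/256; gcd=4; 4÷4/256÷4 = 1/64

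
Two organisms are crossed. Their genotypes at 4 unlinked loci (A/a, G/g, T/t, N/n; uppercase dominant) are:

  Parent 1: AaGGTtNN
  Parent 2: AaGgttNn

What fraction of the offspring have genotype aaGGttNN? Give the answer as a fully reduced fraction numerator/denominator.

P(aaGGttNN) = 1/32

AaGGTtNN gametes: AGTN×4, AGtN×4, aGTN×4, aGtN×4
AaGgttNn gametes: AGtN×2, AGtn×2, AgtN×2, Agtn×2, aGtN×2, aGtn×2, agtN×2, agtn×2
AaGGTtNN×AaGgttNn grid (16·16=256): AAGGTtNN=8 AAGGTtNn=8 AAGGttNN=8 AAGGttNn=8 AAGgTtNN=8 AAGgTtNn=8 AAGgttNN=8 AAGgttNn=8 AaGGTtNN=16 AaGGTtNn=16 AaGGttNN=16 AaGGttNn=16 AaGgTtNN=16 AaGgTtNn=16 AaGgttNN=16 AaGgttNn=16 aaGGTtNN=8 aaGGTtNn=8 aaGGttNN=8 aaGGttNn=8 aaGgTtNN=8 aaGgTtNn=8 aaGgttNN=8 aaGgttNn=8
aaGGttNN hits 8/256; gcd=8; 8÷8/256÷8 = 1/32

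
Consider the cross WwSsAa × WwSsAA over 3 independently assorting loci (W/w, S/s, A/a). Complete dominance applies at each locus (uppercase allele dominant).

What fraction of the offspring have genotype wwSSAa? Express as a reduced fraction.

P(wwSSAa) = 1/32

WwSsAa gametes: WSA×1, WSa×1, WsA×1, Wsa×1, wSA×1, wSa×1, wsA×1, wsa×1
WwSsAA gametes: WSA×2, WsA×2, wSA×2, wsA×2
WwSsAa×WwSsAA grid (8·8=64): WWSSAA=2 WWSSAa=2 WWSsAA=4 WWSsAa=4 WWssAA=2 WWssAa=2 WwSSAA=4 WwSSAa=4 WwSsAA=8 WwSsAa=8 WwssAA=4 WwssAa=4 wwSSAA=2 wwSSAa=2 wwSsAA=4 wwSsAa=4 wwssAA=2 wwssAa=2
wwSSAa hits 2/64; gcd=2; 2÷2/64÷2 = 1/32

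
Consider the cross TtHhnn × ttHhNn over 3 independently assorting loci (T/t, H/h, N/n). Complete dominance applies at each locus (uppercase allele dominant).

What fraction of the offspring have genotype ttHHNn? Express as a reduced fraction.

TtHhnn gametes: THn×2, Thn×2, tHn×2, thn×2
ttHhNn gametes: tHN×2, tHn×2, thN×2, thn×2
TtHhnn×ttHhNn grid (8·8=64): TtHHNn=4 TtHHnn=4 TtHhNn=8 TtHhnn=8 TthhNn=4 Tthhnn=4 ttHHNn=4 ttHHnn=4 ttHhNn=8 ttHhnn=8 tthhNn=4 tthhnn=4
ttHHNn hits 4/64; gcd=4; 4÷4/64÷4 = 1/16

P(ttHHNn) = 1/16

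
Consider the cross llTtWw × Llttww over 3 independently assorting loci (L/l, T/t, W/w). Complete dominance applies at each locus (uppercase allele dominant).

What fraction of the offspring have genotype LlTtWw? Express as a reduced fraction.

llTtWw gametes: lTW×2, lTw×2, ltW×2, ltw×2
Llttww gametes: Ltw×4, ltw×4
llTtWw×Llttww grid (8·8=64): LlTtWw=8 LlTtww=8 LlttWw=8 Llttww=8 llTtWw=8 llTtww=8 llttWw=8 llttww=8
LlTtWw hits 8/64; gcd=8; 8÷8/64÷8 = 1/8

P(LlTtWw) = 1/8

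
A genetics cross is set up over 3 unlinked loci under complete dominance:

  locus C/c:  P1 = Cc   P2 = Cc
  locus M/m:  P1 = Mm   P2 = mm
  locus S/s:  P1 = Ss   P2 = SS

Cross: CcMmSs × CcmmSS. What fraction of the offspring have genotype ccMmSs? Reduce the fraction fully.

CcMmSs gametes: CMS×1, CMs×1, CmS×1, Cms×1, cMS×1, cMs×1, cmS×1, cms×1
CcmmSS gametes: CmS×4, cmS×4
CcMmSs×CcmmSS grid (8·8=64): CCMmSS=4 CCMmSs=4 CCmmSS=4 CCmmSs=4 CcMmSS=8 CcMmSs=8 CcmmSS=8 CcmmSs=8 ccMmSS=4 ccMmSs=4 ccmmSS=4 ccmmSs=4
ccMmSs hits 4/64; gcd=4; 4÷4/64÷4 = 1/16

P(ccMmSs) = 1/16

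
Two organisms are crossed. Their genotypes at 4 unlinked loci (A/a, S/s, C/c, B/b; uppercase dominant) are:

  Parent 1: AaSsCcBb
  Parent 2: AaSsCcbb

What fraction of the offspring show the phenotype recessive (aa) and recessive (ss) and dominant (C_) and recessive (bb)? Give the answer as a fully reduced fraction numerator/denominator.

P(aa ss C_ bb) = 3/128

AaSsCcBb gametes: ASCB×1, ASCb×1, AScB×1, AScb×1, AsCB×1, AsCb×1, AscB×1, Ascb×1, aSCB×1, aSCb×1, aScB×1, aScb×1, asCB×1, asCb×1, ascB×1, ascb×1
AaSsCcbb gametes: ASCb×2, AScb×2, AsCb×2, Ascb×2, aSCb×2, aScb×2, asCb×2, ascb×2
AaSsCcBb×AaSsCcbb grid (16·16=256): AASSCCBb=2 AASSCCbb=2 AASSCcBb=4 AASSCcbb=4 AASSccBb=2 AASSccbb=2 AASsCCBb=4 AASsCCbb=4 AASsCcBb=8 AASsCcbb=8 AASsccBb=4 AASsccbb=4 AAssCCBb=2 AAssCCbb=2 AAssCcBb=4 AAssCcbb=4 AAssccBb=2 AAssccbb=2 AaSSCCBb=4 AaSSCCbb=4 AaSSCcBb=8 AaSSCcbb=8 AaSSccBb=4 AaSSccbb=4 AaSsCCBb=8 AaSsCCbb=8 AaSsCcBb=16 AaSsCcbb=16 AaSsccBb=8 AaSsccbb=8 AassCCBb=4 AassCCbb=4 AassCcBb=8 AassCcbb=8 AassccBb=4 Aassccbb=4 aaSSCCBb=2 aaSSCCbb=2 aaSSCcBb=4 aaSSCcbb=4 aaSSccBb=2 aaSSccbb=2 aaSsCCBb=4 aaSsCCbb=4 aaSsCcBb=8 aaSsCcbb=8 aaSsccBb=4 aaSsccbb=4 aassCCBb=2 aassCCbb=2 aassCcBb=4 aassCcbb=4 aassccBb=2 aassccbb=2
aa ss C_ bb hits 6/256; gcd=2; 6÷2/256÷2 = 3/128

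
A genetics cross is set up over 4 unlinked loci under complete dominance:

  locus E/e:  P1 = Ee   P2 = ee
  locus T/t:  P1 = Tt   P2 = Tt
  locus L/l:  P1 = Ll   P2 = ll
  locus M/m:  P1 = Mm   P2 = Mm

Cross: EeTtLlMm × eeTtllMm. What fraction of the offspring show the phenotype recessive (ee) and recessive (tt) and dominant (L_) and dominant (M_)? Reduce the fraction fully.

P(ee tt L_ M_) = 3/64

EeTtLlMm gametes: ETLM×1, ETLm×1, ETlM×1, ETlm×1, EtLM×1, EtLm×1, EtlM×1, Etlm×1, eTLM×1, eTLm×1, eTlM×1, eTlm×1, etLM×1, etLm×1, etlM×1, etlm×1
eeTtllMm gametes: eTlM×4, eTlm×4, etlM×4, etlm×4
EeTtLlMm×eeTtllMm grid (16·16=256): EeTTLlMM=4 EeTTLlMm=8 EeTTLlmm=4 EeTTllMM=4 EeTTllMm=8 EeTTllmm=4 EeTtLlMM=8 EeTtLlMm=16 EeTtLlmm=8 EeTtllMM=8 EeTtllMm=16 EeTtllmm=8 EettLlMM=4 EettLlMm=8 EettLlmm=4 EettllMM=4 EettllMm=8 Eettllmm=4 eeTTLlMM=4 eeTTLlMm=8 eeTTLlmm=4 eeTTllMM=4 eeTTllMm=8 eeTTllmm=4 eeTtLlMM=8 eeTtLlMm=16 eeTtLlmm=8 eeTtllMM=8 eeTtllMm=16 eeTtllmm=8 eettLlMM=4 eettLlMm=8 eettLlmm=4 eettllMM=4 eettllMm=8 eettllmm=4
ee tt L_ M_ hits 12/256; gcd=4; 12÷4/256÷4 = 3/64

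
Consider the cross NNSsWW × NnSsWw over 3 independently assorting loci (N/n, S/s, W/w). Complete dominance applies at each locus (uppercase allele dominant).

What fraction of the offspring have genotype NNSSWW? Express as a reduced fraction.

P(NNSSWW) = 1/16

NNSsWW gametes: NSW×4, NsW×4
NnSsWw gametes: NSW×1, NSw×1, NsW×1, Nsw×1, nSW×1, nSw×1, nsW×1, nsw×1
NNSsWW×NnSsWw grid (8·8=64): NNSSWW=4 NNSSWw=4 NNSsWW=8 NNSsWw=8 NNssWW=4 NNssWw=4 NnSSWW=4 NnSSWw=4 NnSsWW=8 NnSsWw=8 NnssWW=4 NnssWw=4
NNSSWW hits 4/64; gcd=4; 4÷4/64÷4 = 1/16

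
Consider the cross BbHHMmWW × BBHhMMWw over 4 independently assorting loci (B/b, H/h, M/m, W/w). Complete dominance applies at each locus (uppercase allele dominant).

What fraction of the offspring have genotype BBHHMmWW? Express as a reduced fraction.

P(BBHHMmWW) = 1/16

BbHHMmWW gametes: BHMW×4, BHmW×4, bHMW×4, bHmW×4
BBHhMMWw gametes: BHMW×4, BHMw×4, BhMW×4, BhMw×4
BbHHMmWW×BBHhMMWw grid (16·16=256): BBHHMMWW=16 BBHHMMWw=16 BBHHMmWW=16 BBHHMmWw=16 BBHhMMWW=16 BBHhMMWw=16 BBHhMmWW=16 BBHhMmWw=16 BbHHMMWW=16 BbHHMMWw=16 BbHHMmWW=16 BbHHMmWw=16 BbHhMMWW=16 BbHhMMWw=16 BbHhMmWW=16 BbHhMmWw=16
BBHHMmWW hits 16/256; gcd=16; 16÷16/256÷16 = 1/16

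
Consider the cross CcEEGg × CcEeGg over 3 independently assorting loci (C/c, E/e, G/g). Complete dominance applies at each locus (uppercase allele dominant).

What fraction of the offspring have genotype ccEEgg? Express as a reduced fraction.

P(ccEEgg) = 1/32

CcEEGg gametes: CEG×2, CEg×2, cEG×2, cEg×2
CcEeGg gametes: CEG×1, CEg×1, CeG×1, Ceg×1, cEG×1, cEg×1, ceG×1, ceg×1
CcEEGg×CcEeGg grid (8·8=64): CCEEGG=2 CCEEGg=4 CCEEgg=2 CCEeGG=2 CCEeGg=4 CCEegg=2 CcEEGG=4 CcEEGg=8 CcEEgg=4 CcEeGG=4 CcEeGg=8 CcEegg=4 ccEEGG=2 ccEEGg=4 ccEEgg=2 ccEeGG=2 ccEeGg=4 ccEegg=2
ccEEgg hits 2/64; gcd=2; 2÷2/64÷2 = 1/32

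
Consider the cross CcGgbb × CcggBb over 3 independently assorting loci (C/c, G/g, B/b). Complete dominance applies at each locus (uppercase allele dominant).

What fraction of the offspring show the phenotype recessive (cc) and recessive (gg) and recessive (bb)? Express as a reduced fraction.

CcGgbb gametes: CGb×2, Cgb×2, cGb×2, cgb×2
CcggBb gametes: CgB×2, Cgb×2, cgB×2, cgb×2
CcGgbb×CcggBb grid (8·8=64): CCGgBb=4 CCGgbb=4 CCggBb=4 CCggbb=4 CcGgBb=8 CcGgbb=8 CcggBb=8 Ccggbb=8 ccGgBb=4 ccGgbb=4 ccggBb=4 ccggbb=4
cc gg bb hits 4/64; gcd=4; 4÷4/64÷4 = 1/16

P(cc gg bb) = 1/16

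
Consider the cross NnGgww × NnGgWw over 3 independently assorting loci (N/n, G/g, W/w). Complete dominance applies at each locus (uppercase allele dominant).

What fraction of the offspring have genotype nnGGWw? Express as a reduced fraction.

P(nnGGWw) = 1/32

NnGgww gametes: NGw×2, Ngw×2, nGw×2, ngw×2
NnGgWw gametes: NGW×1, NGw×1, NgW×1, Ngw×1, nGW×1, nGw×1, ngW×1, ngw×1
NnGgww×NnGgWw grid (8·8=64): NNGGWw=2 NNGGww=2 NNGgWw=4 NNGgww=4 NNggWw=2 NNggww=2 NnGGWw=4 NnGGww=4 NnGgWw=8 NnGgww=8 NnggWw=4 Nnggww=4 nnGGWw=2 nnGGww=2 nnGgWw=4 nnGgww=4 nnggWw=2 nnggww=2
nnGGWw hits 2/64; gcd=2; 2÷2/64÷2 = 1/32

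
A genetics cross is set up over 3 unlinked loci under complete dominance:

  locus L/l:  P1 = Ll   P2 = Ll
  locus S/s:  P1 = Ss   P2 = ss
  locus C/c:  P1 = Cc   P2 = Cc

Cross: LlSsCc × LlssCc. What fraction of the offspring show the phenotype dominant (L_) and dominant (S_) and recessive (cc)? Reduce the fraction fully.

P(L_ S_ cc) = 3/32

LlSsCc gametes: LSC×1, LSc×1, LsC×1, Lsc×1, lSC×1, lSc×1, lsC×1, lsc×1
LlssCc gametes: LsC×2, Lsc×2, lsC×2, lsc×2
LlSsCc×LlssCc grid (8·8=64): LLSsCC=2 LLSsCc=4 LLSscc=2 LLssCC=2 LLssCc=4 LLsscc=2 LlSsCC=4 LlSsCc=8 LlSscc=4 LlssCC=4 LlssCc=8 Llsscc=4 llSsCC=2 llSsCc=4 llSscc=2 llssCC=2 llssCc=4 llsscc=2
L_ S_ cc hits 6/64; gcd=2; 6÷2/64÷2 = 3/32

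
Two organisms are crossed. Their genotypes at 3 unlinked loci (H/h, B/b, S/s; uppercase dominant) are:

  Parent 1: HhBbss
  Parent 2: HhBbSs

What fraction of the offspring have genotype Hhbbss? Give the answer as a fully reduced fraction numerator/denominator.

HhBbss gametes: HBs×2, Hbs×2, hBs×2, hbs×2
HhBbSs gametes: HBS×1, HBs×1, HbS×1, Hbs×1, hBS×1, hBs×1, hbS×1, hbs×1
HhBbss×HhBbSs grid (8·8=64): HHBBSs=2 HHBBss=2 HHBbSs=4 HHBbss=4 HHbbSs=2 HHbbss=2 HhBBSs=4 HhBBss=4 HhBbSs=8 HhBbss=8 HhbbSs=4 Hhbbss=4 hhBBSs=2 hhBBss=2 hhBbSs=4 hhBbss=4 hhbbSs=2 hhbbss=2
Hhbbss hits 4/64; gcd=4; 4÷4/64÷4 = 1/16

P(Hhbbss) = 1/16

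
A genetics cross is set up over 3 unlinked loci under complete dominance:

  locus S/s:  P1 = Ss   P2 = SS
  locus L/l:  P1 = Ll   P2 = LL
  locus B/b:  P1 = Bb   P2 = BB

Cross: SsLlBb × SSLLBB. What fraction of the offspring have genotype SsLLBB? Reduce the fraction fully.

P(SsLLBB) = 1/8

SsLlBb gametes: SLB×1, SLb×1, SlB×1, Slb×1, sLB×1, sLb×1, slB×1, slb×1
SSLLBB gametes: SLB×8
SsLlBb×SSLLBB grid (8·8=64): SSLLBB=8 SSLLBb=8 SSLlBB=8 SSLlBb=8 SsLLBB=8 SsLLBb=8 SsLlBB=8 SsLlBb=8
SsLLBB hits 8/64; gcd=8; 8÷8/64÷8 = 1/8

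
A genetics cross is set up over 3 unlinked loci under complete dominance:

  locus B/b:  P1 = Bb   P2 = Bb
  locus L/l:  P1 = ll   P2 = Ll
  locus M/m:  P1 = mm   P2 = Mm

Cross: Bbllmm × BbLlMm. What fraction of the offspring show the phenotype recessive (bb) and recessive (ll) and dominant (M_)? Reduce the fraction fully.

P(bb ll M_) = 1/16

Bbllmm gametes: Blm×4, blm×4
BbLlMm gametes: BLM×1, BLm×1, BlM×1, Blm×1, bLM×1, bLm×1, blM×1, blm×1
Bbllmm×BbLlMm grid (8·8=64): BBLlMm=4 BBLlmm=4 BBllMm=4 BBllmm=4 BbLlMm=8 BbLlmm=8 BbllMm=8 Bbllmm=8 bbLlMm=4 bbLlmm=4 bbllMm=4 bbllmm=4
bb ll M_ hits 4/64; gcd=4; 4÷4/64÷4 = 1/16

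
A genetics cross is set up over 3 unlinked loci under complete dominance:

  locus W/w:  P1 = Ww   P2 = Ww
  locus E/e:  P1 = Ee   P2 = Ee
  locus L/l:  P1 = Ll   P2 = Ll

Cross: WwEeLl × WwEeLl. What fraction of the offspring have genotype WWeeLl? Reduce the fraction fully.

P(WWeeLl) = 1/32

WwEeLl gametes: WEL×1, WEl×1, WeL×1, Wel×1, wEL×1, wEl×1, weL×1, wel×1
WwEeLl gametes: WEL×1, WEl×1, WeL×1, Wel×1, wEL×1, wEl×1, weL×1, wel×1
WwEeLl×WwEeLl grid (8·8=64): WWEELL=1 WWEELl=2 WWEEll=1 WWEeLL=2 WWEeLl=4 WWEell=2 WWeeLL=1 WWeeLl=2 WWeell=1 WwEELL=2 WwEELl=4 WwEEll=2 WwEeLL=4 WwEeLl=8 WwEell=4 WweeLL=2 WweeLl=4 Wweell=2 wwEELL=1 wwEELl=2 wwEEll=1 wwEeLL=2 wwEeLl=4 wwEell=2 wweeLL=1 wweeLl=2 wweell=1
WWeeLl hits 2/64; gcd=2; 2÷2/64÷2 = 1/32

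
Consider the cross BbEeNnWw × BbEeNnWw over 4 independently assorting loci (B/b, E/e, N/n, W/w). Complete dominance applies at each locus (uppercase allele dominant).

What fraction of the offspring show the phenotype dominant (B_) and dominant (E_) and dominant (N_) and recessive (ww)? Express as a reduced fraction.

BbEeNnWw gametes: BENW×1, BENw×1, BEnW×1, BEnw×1, BeNW×1, BeNw×1, BenW×1, Benw×1, bENW×1, bENw×1, bEnW×1, bEnw×1, beNW×1, beNw×1, benW×1, benw×1
BbEeNnWw gametes: BENW×1, BENw×1, BEnW×1, BEnw×1, BeNW×1, BeNw×1, BenW×1, Benw×1, bENW×1, bENw×1, bEnW×1, bEnw×1, beNW×1, beNw×1, benW×1, benw×1
BbEeNnWw×BbEeNnWw grid (16·16=256): BBEENNWW=1 BBEENNWw=2 BBEENNww=1 BBEENnWW=2 BBEENnWw=4 BBEENnww=2 BBEEnnWW=1 BBEEnnWw=2 BBEEnnww=1 BBEeNNWW=2 BBEeNNWw=4 BBEeNNww=2 BBEeNnWW=4 BBEeNnWw=8 BBEeNnww=4 BBEennWW=2 BBEennWw=4 BBEennww=2 BBeeNNWW=1 BBeeNNWw=2 BBeeNNww=1 BBeeNnWW=2 BBeeNnWw=4 BBeeNnww=2 BBeennWW=1 BBeennWw=2 BBeennww=1 BbEENNWW=2 BbEENNWw=4 BbEENNww=2 BbEENnWW=4 BbEENnWw=8 BbEENnww=4 BbEEnnWW=2 BbEEnnWw=4 BbEEnnww=2 BbEeNNWW=4 BbEeNNWw=8 BbEeNNww=4 BbEeNnWW=8 BbEeNnWw=16 BbEeNnww=8 BbEennWW=4 BbEennWw=8 BbEennww=4 BbeeNNWW=2 BbeeNNWw=4 BbeeNNww=2 BbeeNnWW=4 BbeeNnWw=8 BbeeNnww=4 BbeennWW=2 BbeennWw=4 Bbeennww=2 bbEENNWW=1 bbEENNWw=2 bbEENNww=1 bbEENnWW=2 bbEENnWw=4 bbEENnww=2 bbEEnnWW=1 bbEEnnWw=2 bbEEnnww=1 bbEeNNWW=2 bbEeNNWw=4 bbEeNNww=2 bbEeNnWW=4 bbEeNnWw=8 bbEeNnww=4 bbEennWW=2 bbEennWw=4 bbEennww=2 bbeeNNWW=1 bbeeNNWw=2 bbeeNNww=1 bbeeNnWW=2 bbeeNnWw=4 bbeeNnww=2 bbeennWW=1 bbeennWw=2 bbeennww=1
B_ E_ N_ ww hits 27/256; gcd=1; 27÷1/256÷1 = 27/256

P(B_ E_ N_ ww) = 27/256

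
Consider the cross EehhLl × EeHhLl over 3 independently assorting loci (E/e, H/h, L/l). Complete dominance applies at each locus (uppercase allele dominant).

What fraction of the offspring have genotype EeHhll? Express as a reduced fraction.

P(EeHhll) = 1/16

EehhLl gametes: EhL×2, Ehl×2, ehL×2, ehl×2
EeHhLl gametes: EHL×1, EHl×1, EhL×1, Ehl×1, eHL×1, eHl×1, ehL×1, ehl×1
EehhLl×EeHhLl grid (8·8=64): EEHhLL=2 EEHhLl=4 EEHhll=2 EEhhLL=2 EEhhLl=4 EEhhll=2 EeHhLL=4 EeHhLl=8 EeHhll=4 EehhLL=4 EehhLl=8 Eehhll=4 eeHhLL=2 eeHhLl=4 eeHhll=2 eehhLL=2 eehhLl=4 eehhll=2
EeHhll hits 4/64; gcd=4; 4÷4/64÷4 = 1/16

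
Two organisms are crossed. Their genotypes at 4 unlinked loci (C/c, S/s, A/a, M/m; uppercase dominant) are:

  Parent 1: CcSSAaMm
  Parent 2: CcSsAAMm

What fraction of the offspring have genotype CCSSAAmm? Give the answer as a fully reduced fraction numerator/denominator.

CcSSAaMm gametes: CSAM×2, CSAm×2, CSaM×2, CSam×2, cSAM×2, cSAm×2, cSaM×2, cSam×2
CcSsAAMm gametes: CSAM×2, CSAm×2, CsAM×2, CsAm×2, cSAM×2, cSAm×2, csAM×2, csAm×2
CcSSAaMm×CcSsAAMm grid (16·16=256): CCSSAAMM=4 CCSSAAMm=8 CCSSAAmm=4 CCSSAaMM=4 CCSSAaMm=8 CCSSAamm=4 CCSsAAMM=4 CCSsAAMm=8 CCSsAAmm=4 CCSsAaMM=4 CCSsAaMm=8 CCSsAamm=4 CcSSAAMM=8 CcSSAAMm=16 CcSSAAmm=8 CcSSAaMM=8 CcSSAaMm=16 CcSSAamm=8 CcSsAAMM=8 CcSsAAMm=16 CcSsAAmm=8 CcSsAaMM=8 CcSsAaMm=16 CcSsAamm=8 ccSSAAMM=4 ccSSAAMm=8 ccSSAAmm=4 ccSSAaMM=4 ccSSAaMm=8 ccSSAamm=4 ccSsAAMM=4 ccSsAAMm=8 ccSsAAmm=4 ccSsAaMM=4 ccSsAaMm=8 ccSsAamm=4
CCSSAAmm hits 4/256; gcd=4; 4÷4/256÷4 = 1/64

P(CCSSAAmm) = 1/64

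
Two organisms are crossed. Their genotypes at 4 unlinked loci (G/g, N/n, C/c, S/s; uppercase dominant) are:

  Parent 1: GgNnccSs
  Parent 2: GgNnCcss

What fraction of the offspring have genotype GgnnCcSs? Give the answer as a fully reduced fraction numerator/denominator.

GgNnccSs gametes: GNcS×2, GNcs×2, GncS×2, Gncs×2, gNcS×2, gNcs×2, gncS×2, gncs×2
GgNnCcss gametes: GNCs×2, GNcs×2, GnCs×2, Gncs×2, gNCs×2, gNcs×2, gnCs×2, gncs×2
GgNnccSs×GgNnCcss grid (16·16=256): GGNNCcSs=4 GGNNCcss=4 GGNNccSs=4 GGNNccss=4 GGNnCcSs=8 GGNnCcss=8 GGNnccSs=8 GGNnccss=8 GGnnCcSs=4 GGnnCcss=4 GGnnccSs=4 GGnnccss=4 GgNNCcSs=8 GgNNCcss=8 GgNNccSs=8 GgNNccss=8 GgNnCcSs=16 GgNnCcss=16 GgNnccSs=16 GgNnccss=16 GgnnCcSs=8 GgnnCcss=8 GgnnccSs=8 Ggnnccss=8 ggNNCcSs=4 ggNNCcss=4 ggNNccSs=4 ggNNccss=4 ggNnCcSs=8 ggNnCcss=8 ggNnccSs=8 ggNnccss=8 ggnnCcSs=4 ggnnCcss=4 ggnnccSs=4 ggnnccss=4
GgnnCcSs hits 8/256; gcd=8; 8÷8/256÷8 = 1/32

P(GgnnCcSs) = 1/32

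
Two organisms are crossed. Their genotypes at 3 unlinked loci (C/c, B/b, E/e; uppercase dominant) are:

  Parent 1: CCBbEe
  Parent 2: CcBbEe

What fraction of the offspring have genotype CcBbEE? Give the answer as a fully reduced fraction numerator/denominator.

P(CcBbEE) = 1/16

CCBbEe gametes: CBE×2, CBe×2, CbE×2, Cbe×2
CcBbEe gametes: CBE×1, CBe×1, CbE×1, Cbe×1, cBE×1, cBe×1, cbE×1, cbe×1
CCBbEe×CcBbEe grid (8·8=64): CCBBEE=2 CCBBEe=4 CCBBee=2 CCBbEE=4 CCBbEe=8 CCBbee=4 CCbbEE=2 CCbbEe=4 CCbbee=2 CcBBEE=2 CcBBEe=4 CcBBee=2 CcBbEE=4 CcBbEe=8 CcBbee=4 CcbbEE=2 CcbbEe=4 Ccbbee=2
CcBbEE hits 4/64; gcd=4; 4÷4/64÷4 = 1/16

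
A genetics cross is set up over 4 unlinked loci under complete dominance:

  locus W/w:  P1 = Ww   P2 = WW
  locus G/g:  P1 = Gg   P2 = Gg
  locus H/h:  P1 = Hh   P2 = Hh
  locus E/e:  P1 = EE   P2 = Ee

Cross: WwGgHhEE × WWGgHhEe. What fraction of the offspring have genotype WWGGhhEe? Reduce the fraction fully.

WwGgHhEE gametes: WGHE×2, WGhE×2, WgHE×2, WghE×2, wGHE×2, wGhE×2, wgHE×2, wghE×2
WWGgHhEe gametes: WGHE×2, WGHe×2, WGhE×2, WGhe×2, WgHE×2, WgHe×2, WghE×2, Wghe×2
WwGgHhEE×WWGgHhEe grid (16·16=256): WWGGHHEE=4 WWGGHHEe=4 WWGGHhEE=8 WWGGHhEe=8 WWGGhhEE=4 WWGGhhEe=4 WWGgHHEE=8 WWGgHHEe=8 WWGgHhEE=16 WWGgHhEe=16 WWGghhEE=8 WWGghhEe=8 WWggHHEE=4 WWggHHEe=4 WWggHhEE=8 WWggHhEe=8 WWgghhEE=4 WWgghhEe=4 WwGGHHEE=4 WwGGHHEe=4 WwGGHhEE=8 WwGGHhEe=8 WwGGhhEE=4 WwGGhhEe=4 WwGgHHEE=8 WwGgHHEe=8 WwGgHhEE=16 WwGgHhEe=16 WwGghhEE=8 WwGghhEe=8 WwggHHEE=4 WwggHHEe=4 WwggHhEE=8 WwggHhEe=8 WwgghhEE=4 WwgghhEe=4
WWGGhhEe hits 4/256; gcd=4; 4÷4/256÷4 = 1/64

P(WWGGhhEe) = 1/64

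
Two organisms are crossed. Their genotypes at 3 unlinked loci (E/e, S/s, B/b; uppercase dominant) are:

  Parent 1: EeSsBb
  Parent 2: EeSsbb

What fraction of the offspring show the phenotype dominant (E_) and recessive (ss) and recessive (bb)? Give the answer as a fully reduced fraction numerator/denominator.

P(E_ ss bb) = 3/32

EeSsBb gametes: ESB×1, ESb×1, EsB×1, Esb×1, eSB×1, eSb×1, esB×1, esb×1
EeSsbb gametes: ESb×2, Esb×2, eSb×2, esb×2
EeSsBb×EeSsbb grid (8·8=64): EESSBb=2 EESSbb=2 EESsBb=4 EESsbb=4 EEssBb=2 EEssbb=2 EeSSBb=4 EeSSbb=4 EeSsBb=8 EeSsbb=8 EessBb=4 Eessbb=4 eeSSBb=2 eeSSbb=2 eeSsBb=4 eeSsbb=4 eessBb=2 eessbb=2
E_ ss bb hits 6/64; gcd=2; 6÷2/64÷2 = 3/32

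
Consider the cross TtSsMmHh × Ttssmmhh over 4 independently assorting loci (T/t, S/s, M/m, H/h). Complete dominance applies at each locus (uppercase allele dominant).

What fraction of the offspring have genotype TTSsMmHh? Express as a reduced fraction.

TtSsMmHh gametes: TSMH×1, TSMh×1, TSmH×1, TSmh×1, TsMH×1, TsMh×1, TsmH×1, Tsmh×1, tSMH×1, tSMh×1, tSmH×1, tSmh×1, tsMH×1, tsMh×1, tsmH×1, tsmh×1
Ttssmmhh gametes: Tsmh×8, tsmh×8
TtSsMmHh×Ttssmmhh grid (16·16=256): TTSsMmHh=8 TTSsMmhh=8 TTSsmmHh=8 TTSsmmhh=8 TTssMmHh=8 TTssMmhh=8 TTssmmHh=8 TTssmmhh=8 TtSsMmHh=16 TtSsMmhh=16 TtSsmmHh=16 TtSsmmhh=16 TtssMmHh=16 TtssMmhh=16 TtssmmHh=16 Ttssmmhh=16 ttSsMmHh=8 ttSsMmhh=8 ttSsmmHh=8 ttSsmmhh=8 ttssMmHh=8 ttssMmhh=8 ttssmmHh=8 ttssmmhh=8
TTSsMmHh hits 8/256; gcd=8; 8÷8/256÷8 = 1/32

P(TTSsMmHh) = 1/32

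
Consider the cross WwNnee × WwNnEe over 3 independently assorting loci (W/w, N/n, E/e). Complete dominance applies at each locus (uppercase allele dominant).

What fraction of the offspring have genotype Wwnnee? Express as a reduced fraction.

P(Wwnnee) = 1/16

WwNnee gametes: WNe×2, Wne×2, wNe×2, wne×2
WwNnEe gametes: WNE×1, WNe×1, WnE×1, Wne×1, wNE×1, wNe×1, wnE×1, wne×1
WwNnee×WwNnEe grid (8·8=64): WWNNEe=2 WWNNee=2 WWNnEe=4 WWNnee=4 WWnnEe=2 WWnnee=2 WwNNEe=4 WwNNee=4 WwNnEe=8 WwNnee=8 WwnnEe=4 Wwnnee=4 wwNNEe=2 wwNNee=2 wwNnEe=4 wwNnee=4 wwnnEe=2 wwnnee=2
Wwnnee hits 4/64; gcd=4; 4÷4/64÷4 = 1/16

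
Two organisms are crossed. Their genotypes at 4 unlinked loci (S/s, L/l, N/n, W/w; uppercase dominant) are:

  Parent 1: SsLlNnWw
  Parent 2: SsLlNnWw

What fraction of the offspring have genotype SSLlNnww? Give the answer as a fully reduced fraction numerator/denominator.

P(SSLlNnww) = 1/64

SsLlNnWw gametes: SLNW×1, SLNw×1, SLnW×1, SLnw×1, SlNW×1, SlNw×1, SlnW×1, Slnw×1, sLNW×1, sLNw×1, sLnW×1, sLnw×1, slNW×1, slNw×1, slnW×1, slnw×1
SsLlNnWw gametes: SLNW×1, SLNw×1, SLnW×1, SLnw×1, SlNW×1, SlNw×1, SlnW×1, Slnw×1, sLNW×1, sLNw×1, sLnW×1, sLnw×1, slNW×1, slNw×1, slnW×1, slnw×1
SsLlNnWw×SsLlNnWw grid (16·16=256): SSLLNNWW=1 SSLLNNWw=2 SSLLNNww=1 SSLLNnWW=2 SSLLNnWw=4 SSLLNnww=2 SSLLnnWW=1 SSLLnnWw=2 SSLLnnww=1 SSLlNNWW=2 SSLlNNWw=4 SSLlNNww=2 SSLlNnWW=4 SSLlNnWw=8 SSLlNnww=4 SSLlnnWW=2 SSLlnnWw=4 SSLlnnww=2 SSllNNWW=1 SSllNNWw=2 SSllNNww=1 SSllNnWW=2 SSllNnWw=4 SSllNnww=2 SSllnnWW=1 SSllnnWw=2 SSllnnww=1 SsLLNNWW=2 SsLLNNWw=4 SsLLNNww=2 SsLLNnWW=4 SsLLNnWw=8 SsLLNnww=4 SsLLnnWW=2 SsLLnnWw=4 SsLLnnww=2 SsLlNNWW=4 SsLlNNWw=8 SsLlNNww=4 SsLlNnWW=8 SsLlNnWw=16 SsLlNnww=8 SsLlnnWW=4 SsLlnnWw=8 SsLlnnww=4 SsllNNWW=2 SsllNNWw=4 SsllNNww=2 SsllNnWW=4 SsllNnWw=8 SsllNnww=4 SsllnnWW=2 SsllnnWw=4 Ssllnnww=2 ssLLNNWW=1 ssLLNNWw=2 ssLLNNww=1 ssLLNnWW=2 ssLLNnWw=4 ssLLNnww=2 ssLLnnWW=1 ssLLnnWw=2 ssLLnnww=1 ssLlNNWW=2 ssLlNNWw=4 ssLlNNww=2 ssLlNnWW=4 ssLlNnWw=8 ssLlNnww=4 ssLlnnWW=2 ssLlnnWw=4 ssLlnnww=2 ssllNNWW=1 ssllNNWw=2 ssllNNww=1 ssllNnWW=2 ssllNnWw=4 ssllNnww=2 ssllnnWW=1 ssllnnWw=2 ssllnnww=1
SSLlNnww hits 4/256; gcd=4; 4÷4/256÷4 = 1/64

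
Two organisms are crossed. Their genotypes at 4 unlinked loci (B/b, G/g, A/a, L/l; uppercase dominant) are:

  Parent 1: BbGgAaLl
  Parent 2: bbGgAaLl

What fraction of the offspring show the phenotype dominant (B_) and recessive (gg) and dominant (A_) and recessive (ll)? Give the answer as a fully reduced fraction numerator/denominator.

P(B_ gg A_ ll) = 3/128

BbGgAaLl gametes: BGAL×1, BGAl×1, BGaL×1, BGal×1, BgAL×1, BgAl×1, BgaL×1, Bgal×1, bGAL×1, bGAl×1, bGaL×1, bGal×1, bgAL×1, bgAl×1, bgaL×1, bgal×1
bbGgAaLl gametes: bGAL×2, bGAl×2, bGaL×2, bGal×2, bgAL×2, bgAl×2, bgaL×2, bgal×2
BbGgAaLl×bbGgAaLl grid (16·16=256): BbGGAALL=2 BbGGAALl=4 BbGGAAll=2 BbGGAaLL=4 BbGGAaLl=8 BbGGAall=4 BbGGaaLL=2 BbGGaaLl=4 BbGGaall=2 BbGgAALL=4 BbGgAALl=8 BbGgAAll=4 BbGgAaLL=8 BbGgAaLl=16 BbGgAall=8 BbGgaaLL=4 BbGgaaLl=8 BbGgaall=4 BbggAALL=2 BbggAALl=4 BbggAAll=2 BbggAaLL=4 BbggAaLl=8 BbggAall=4 BbggaaLL=2 BbggaaLl=4 Bbggaall=2 bbGGAALL=2 bbGGAALl=4 bbGGAAll=2 bbGGAaLL=4 bbGGAaLl=8 bbGGAall=4 bbGGaaLL=2 bbGGaaLl=4 bbGGaall=2 bbGgAALL=4 bbGgAALl=8 bbGgAAll=4 bbGgAaLL=8 bbGgAaLl=16 bbGgAall=8 bbGgaaLL=4 bbGgaaLl=8 bbGgaall=4 bbggAALL=2 bbggAALl=4 bbggAAll=2 bbggAaLL=4 bbggAaLl=8 bbggAall=4 bbggaaLL=2 bbggaaLl=4 bbggaall=2
B_ gg A_ ll hits 6/256; gcd=2; 6÷2/256÷2 = 3/128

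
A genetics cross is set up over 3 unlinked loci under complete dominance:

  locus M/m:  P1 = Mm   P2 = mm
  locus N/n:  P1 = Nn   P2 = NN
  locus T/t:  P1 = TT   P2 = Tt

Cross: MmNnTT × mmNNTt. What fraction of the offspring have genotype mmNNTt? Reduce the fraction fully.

P(mmNNTt) = 1/8

MmNnTT gametes: MNT×2, MnT×2, mNT×2, mnT×2
mmNNTt gametes: mNT×4, mNt×4
MmNnTT×mmNNTt grid (8·8=64): MmNNTT=8 MmNNTt=8 MmNnTT=8 MmNnTt=8 mmNNTT=8 mmNNTt=8 mmNnTT=8 mmNnTt=8
mmNNTt hits 8/64; gcd=8; 8÷8/64÷8 = 1/8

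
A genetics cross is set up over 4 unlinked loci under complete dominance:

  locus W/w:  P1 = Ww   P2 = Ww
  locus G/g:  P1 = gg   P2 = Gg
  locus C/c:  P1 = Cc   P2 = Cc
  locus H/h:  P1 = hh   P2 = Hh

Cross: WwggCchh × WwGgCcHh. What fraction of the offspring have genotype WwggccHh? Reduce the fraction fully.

WwggCchh gametes: WgCh×4, Wgch×4, wgCh×4, wgch×4
WwGgCcHh gametes: WGCH×1, WGCh×1, WGcH×1, WGch×1, WgCH×1, WgCh×1, WgcH×1, Wgch×1, wGCH×1, wGCh×1, wGcH×1, wGch×1, wgCH×1, wgCh×1, wgcH×1, wgch×1
WwggCchh×WwGgCcHh grid (16·16=256): WWGgCCHh=4 WWGgCChh=4 WWGgCcHh=8 WWGgCchh=8 WWGgccHh=4 WWGgcchh=4 WWggCCHh=4 WWggCChh=4 WWggCcHh=8 WWggCchh=8 WWggccHh=4 WWggcchh=4 WwGgCCHh=8 WwGgCChh=8 WwGgCcHh=16 WwGgCchh=16 WwGgccHh=8 WwGgcchh=8 WwggCCHh=8 WwggCChh=8 WwggCcHh=16 WwggCchh=16 WwggccHh=8 Wwggcchh=8 wwGgCCHh=4 wwGgCChh=4 wwGgCcHh=8 wwGgCchh=8 wwGgccHh=4 wwGgcchh=4 wwggCCHh=4 wwggCChh=4 wwggCcHh=8 wwggCchh=8 wwggccHh=4 wwggcchh=4
WwggccHh hits 8/256; gcd=8; 8÷8/256÷8 = 1/32

P(WwggccHh) = 1/32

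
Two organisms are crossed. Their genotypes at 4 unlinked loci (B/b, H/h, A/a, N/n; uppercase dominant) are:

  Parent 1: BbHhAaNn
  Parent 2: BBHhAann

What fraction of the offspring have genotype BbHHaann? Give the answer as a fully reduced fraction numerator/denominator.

BbHhAaNn gametes: BHAN×1, BHAn×1, BHaN×1, BHan×1, BhAN×1, BhAn×1, BhaN×1, Bhan×1, bHAN×1, bHAn×1, bHaN×1, bHan×1, bhAN×1, bhAn×1, bhaN×1, bhan×1
BBHhAann gametes: BHAn×4, BHan×4, BhAn×4, Bhan×4
BbHhAaNn×BBHhAann grid (16·16=256): BBHHAANn=4 BBHHAAnn=4 BBHHAaNn=8 BBHHAann=8 BBHHaaNn=4 BBHHaann=4 BBHhAANn=8 BBHhAAnn=8 BBHhAaNn=16 BBHhAann=16 BBHhaaNn=8 BBHhaann=8 BBhhAANn=4 BBhhAAnn=4 BBhhAaNn=8 BBhhAann=8 BBhhaaNn=4 BBhhaann=4 BbHHAANn=4 BbHHAAnn=4 BbHHAaNn=8 BbHHAann=8 BbHHaaNn=4 BbHHaann=4 BbHhAANn=8 BbHhAAnn=8 BbHhAaNn=16 BbHhAann=16 BbHhaaNn=8 BbHhaann=8 BbhhAANn=4 BbhhAAnn=4 BbhhAaNn=8 BbhhAann=8 BbhhaaNn=4 Bbhhaann=4
BbHHaann hits 4/256; gcd=4; 4÷4/256÷4 = 1/64

P(BbHHaann) = 1/64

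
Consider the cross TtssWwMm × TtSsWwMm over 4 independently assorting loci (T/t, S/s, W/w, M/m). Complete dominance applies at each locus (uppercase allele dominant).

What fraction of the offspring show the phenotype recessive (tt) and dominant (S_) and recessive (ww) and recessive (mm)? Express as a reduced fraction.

P(tt S_ ww mm) = 1/128

TtssWwMm gametes: TsWM×2, TsWm×2, TswM×2, Tswm×2, tsWM×2, tsWm×2, tswM×2, tswm×2
TtSsWwMm gametes: TSWM×1, TSWm×1, TSwM×1, TSwm×1, TsWM×1, TsWm×1, TswM×1, Tswm×1, tSWM×1, tSWm×1, tSwM×1, tSwm×1, tsWM×1, tsWm×1, tswM×1, tswm×1
TtssWwMm×TtSsWwMm grid (16·16=256): TTSsWWMM=2 TTSsWWMm=4 TTSsWWmm=2 TTSsWwMM=4 TTSsWwMm=8 TTSsWwmm=4 TTSswwMM=2 TTSswwMm=4 TTSswwmm=2 TTssWWMM=2 TTssWWMm=4 TTssWWmm=2 TTssWwMM=4 TTssWwMm=8 TTssWwmm=4 TTsswwMM=2 TTsswwMm=4 TTsswwmm=2 TtSsWWMM=4 TtSsWWMm=8 TtSsWWmm=4 TtSsWwMM=8 TtSsWwMm=16 TtSsWwmm=8 TtSswwMM=4 TtSswwMm=8 TtSswwmm=4 TtssWWMM=4 TtssWWMm=8 TtssWWmm=4 TtssWwMM=8 TtssWwMm=16 TtssWwmm=8 TtsswwMM=4 TtsswwMm=8 Ttsswwmm=4 ttSsWWMM=2 ttSsWWMm=4 ttSsWWmm=2 ttSsWwMM=4 ttSsWwMm=8 ttSsWwmm=4 ttSswwMM=2 ttSswwMm=4 ttSswwmm=2 ttssWWMM=2 ttssWWMm=4 ttssWWmm=2 ttssWwMM=4 ttssWwMm=8 ttssWwmm=4 ttsswwMM=2 ttsswwMm=4 ttsswwmm=2
tt S_ ww mm hits 2/256; gcd=2; 2÷2/256÷2 = 1/128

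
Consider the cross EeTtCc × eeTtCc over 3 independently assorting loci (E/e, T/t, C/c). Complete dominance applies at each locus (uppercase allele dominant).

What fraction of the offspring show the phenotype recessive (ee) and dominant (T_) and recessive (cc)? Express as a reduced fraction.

EeTtCc gametes: ETC×1, ETc×1, EtC×1, Etc×1, eTC×1, eTc×1, etC×1, etc×1
eeTtCc gametes: eTC×2, eTc×2, etC×2, etc×2
EeTtCc×eeTtCc grid (8·8=64): EeTTCC=2 EeTTCc=4 EeTTcc=2 EeTtCC=4 EeTtCc=8 EeTtcc=4 EettCC=2 EettCc=4 Eettcc=2 eeTTCC=2 eeTTCc=4 eeTTcc=2 eeTtCC=4 eeTtCc=8 eeTtcc=4 eettCC=2 eettCc=4 eettcc=2
ee T_ cc hits 6/64; gcd=2; 6÷2/64÷2 = 3/32

P(ee T_ cc) = 3/32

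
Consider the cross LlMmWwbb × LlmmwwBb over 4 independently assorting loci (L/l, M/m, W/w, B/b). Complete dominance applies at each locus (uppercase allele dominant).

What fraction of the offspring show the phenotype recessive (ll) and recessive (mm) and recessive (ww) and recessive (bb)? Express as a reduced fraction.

P(ll mm ww bb) = 1/32

LlMmWwbb gametes: LMWb×2, LMwb×2, LmWb×2, Lmwb×2, lMWb×2, lMwb×2, lmWb×2, lmwb×2
LlmmwwBb gametes: LmwB×4, Lmwb×4, lmwB×4, lmwb×4
LlMmWwbb×LlmmwwBb grid (16·16=256): LLMmWwBb=8 LLMmWwbb=8 LLMmwwBb=8 LLMmwwbb=8 LLmmWwBb=8 LLmmWwbb=8 LLmmwwBb=8 LLmmwwbb=8 LlMmWwBb=16 LlMmWwbb=16 LlMmwwBb=16 LlMmwwbb=16 LlmmWwBb=16 LlmmWwbb=16 LlmmwwBb=16 Llmmwwbb=16 llMmWwBb=8 llMmWwbb=8 llMmwwBb=8 llMmwwbb=8 llmmWwBb=8 llmmWwbb=8 llmmwwBb=8 llmmwwbb=8
ll mm ww bb hits 8/256; gcd=8; 8÷8/256÷8 = 1/32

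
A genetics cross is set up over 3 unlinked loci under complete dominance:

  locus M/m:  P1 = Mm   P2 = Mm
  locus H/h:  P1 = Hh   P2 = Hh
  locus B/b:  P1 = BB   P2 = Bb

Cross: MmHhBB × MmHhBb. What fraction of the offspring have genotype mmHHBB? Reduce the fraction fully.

MmHhBB gametes: MHB×2, MhB×2, mHB×2, mhB×2
MmHhBb gametes: MHB×1, MHb×1, MhB×1, Mhb×1, mHB×1, mHb×1, mhB×1, mhb×1
MmHhBB×MmHhBb grid (8·8=64): MMHHBB=2 MMHHBb=2 MMHhBB=4 MMHhBb=4 MMhhBB=2 MMhhBb=2 MmHHBB=4 MmHHBb=4 MmHhBB=8 MmHhBb=8 MmhhBB=4 MmhhBb=4 mmHHBB=2 mmHHBb=2 mmHhBB=4 mmHhBb=4 mmhhBB=2 mmhhBb=2
mmHHBB hits 2/64; gcd=2; 2÷2/64÷2 = 1/32

P(mmHHBB) = 1/32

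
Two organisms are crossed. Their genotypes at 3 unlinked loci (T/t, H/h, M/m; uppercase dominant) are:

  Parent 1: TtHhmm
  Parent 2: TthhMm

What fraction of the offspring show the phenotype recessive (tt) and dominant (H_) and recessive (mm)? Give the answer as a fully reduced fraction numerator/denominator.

TtHhmm gametes: THm×2, Thm×2, tHm×2, thm×2
TthhMm gametes: ThM×2, Thm×2, thM×2, thm×2
TtHhmm×TthhMm grid (8·8=64): TTHhMm=4 TTHhmm=4 TThhMm=4 TThhmm=4 TtHhMm=8 TtHhmm=8 TthhMm=8 Tthhmm=8 ttHhMm=4 ttHhmm=4 tthhMm=4 tthhmm=4
tt H_ mm hits 4/64; gcd=4; 4÷4/64÷4 = 1/16

P(tt H_ mm) = 1/16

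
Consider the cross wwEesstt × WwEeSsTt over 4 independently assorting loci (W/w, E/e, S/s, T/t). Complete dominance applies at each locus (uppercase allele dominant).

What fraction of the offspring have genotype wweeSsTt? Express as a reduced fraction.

wwEesstt gametes: wEst×8, west×8
WwEeSsTt gametes: WEST×1, WESt×1, WEsT×1, WEst×1, WeST×1, WeSt×1, WesT×1, West×1, wEST×1, wESt×1, wEsT×1, wEst×1, weST×1, weSt×1, wesT×1, west×1
wwEesstt×WwEeSsTt grid (16·16=256): WwEESsTt=8 WwEESstt=8 WwEEssTt=8 WwEEsstt=8 WwEeSsTt=16 WwEeSstt=16 WwEessTt=16 WwEesstt=16 WweeSsTt=8 WweeSstt=8 WweessTt=8 Wweesstt=8 wwEESsTt=8 wwEESstt=8 wwEEssTt=8 wwEEsstt=8 wwEeSsTt=16 wwEeSstt=16 wwEessTt=16 wwEesstt=16 wweeSsTt=8 wweeSstt=8 wweessTt=8 wweesstt=8
wweeSsTt hits 8/256; gcd=8; 8÷8/256÷8 = 1/32

P(wweeSsTt) = 1/32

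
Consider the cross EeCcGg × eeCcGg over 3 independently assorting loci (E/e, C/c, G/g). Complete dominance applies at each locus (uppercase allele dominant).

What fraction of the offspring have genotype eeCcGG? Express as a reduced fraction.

P(eeCcGG) = 1/16

EeCcGg gametes: ECG×1, ECg×1, EcG×1, Ecg×1, eCG×1, eCg×1, ecG×1, ecg×1
eeCcGg gametes: eCG×2, eCg×2, ecG×2, ecg×2
EeCcGg×eeCcGg grid (8·8=64): EeCCGG=2 EeCCGg=4 EeCCgg=2 EeCcGG=4 EeCcGg=8 EeCcgg=4 EeccGG=2 EeccGg=4 Eeccgg=2 eeCCGG=2 eeCCGg=4 eeCCgg=2 eeCcGG=4 eeCcGg=8 eeCcgg=4 eeccGG=2 eeccGg=4 eeccgg=2
eeCcGG hits 4/64; gcd=4; 4÷4/64÷4 = 1/16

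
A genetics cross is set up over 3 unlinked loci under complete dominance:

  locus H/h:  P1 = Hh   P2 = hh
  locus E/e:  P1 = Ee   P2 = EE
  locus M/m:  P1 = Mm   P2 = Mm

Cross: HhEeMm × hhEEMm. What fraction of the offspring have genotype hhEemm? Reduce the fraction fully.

P(hhEemm) = 1/16

HhEeMm gametes: HEM×1, HEm×1, HeM×1, Hem×1, hEM×1, hEm×1, heM×1, hem×1
hhEEMm gametes: hEM×4, hEm×4
HhEeMm×hhEEMm grid (8·8=64): HhEEMM=4 HhEEMm=8 HhEEmm=4 HhEeMM=4 HhEeMm=8 HhEemm=4 hhEEMM=4 hhEEMm=8 hhEEmm=4 hhEeMM=4 hhEeMm=8 hhEemm=4
hhEemm hits 4/64; gcd=4; 4÷4/64÷4 = 1/16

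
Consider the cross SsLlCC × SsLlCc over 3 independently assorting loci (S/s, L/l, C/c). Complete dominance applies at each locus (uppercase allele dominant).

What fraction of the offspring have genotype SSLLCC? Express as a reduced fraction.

P(SSLLCC) = 1/32

SsLlCC gametes: SLC×2, SlC×2, sLC×2, slC×2
SsLlCc gametes: SLC×1, SLc×1, SlC×1, Slc×1, sLC×1, sLc×1, slC×1, slc×1
SsLlCC×SsLlCc grid (8·8=64): SSLLCC=2 SSLLCc=2 SSLlCC=4 SSLlCc=4 SSllCC=2 SSllCc=2 SsLLCC=4 SsLLCc=4 SsLlCC=8 SsLlCc=8 SsllCC=4 SsllCc=4 ssLLCC=2 ssLLCc=2 ssLlCC=4 ssLlCc=4 ssllCC=2 ssllCc=2
SSLLCC hits 2/64; gcd=2; 2÷2/64÷2 = 1/32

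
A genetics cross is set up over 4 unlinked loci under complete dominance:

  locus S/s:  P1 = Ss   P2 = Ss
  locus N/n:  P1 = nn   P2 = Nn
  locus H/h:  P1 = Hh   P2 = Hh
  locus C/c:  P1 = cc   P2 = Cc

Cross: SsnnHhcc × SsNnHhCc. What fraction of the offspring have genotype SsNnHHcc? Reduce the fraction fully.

SsnnHhcc gametes: SnHc×4, Snhc×4, snHc×4, snhc×4
SsNnHhCc gametes: SNHC×1, SNHc×1, SNhC×1, SNhc×1, SnHC×1, SnHc×1, SnhC×1, Snhc×1, sNHC×1, sNHc×1, sNhC×1, sNhc×1, snHC×1, snHc×1, snhC×1, snhc×1
SsnnHhcc×SsNnHhCc grid (16·16=256): SSNnHHCc=4 SSNnHHcc=4 SSNnHhCc=8 SSNnHhcc=8 SSNnhhCc=4 SSNnhhcc=4 SSnnHHCc=4 SSnnHHcc=4 SSnnHhCc=8 SSnnHhcc=8 SSnnhhCc=4 SSnnhhcc=4 SsNnHHCc=8 SsNnHHcc=8 SsNnHhCc=16 SsNnHhcc=16 SsNnhhCc=8 SsNnhhcc=8 SsnnHHCc=8 SsnnHHcc=8 SsnnHhCc=16 SsnnHhcc=16 SsnnhhCc=8 Ssnnhhcc=8 ssNnHHCc=4 ssNnHHcc=4 ssNnHhCc=8 ssNnHhcc=8 ssNnhhCc=4 ssNnhhcc=4 ssnnHHCc=4 ssnnHHcc=4 ssnnHhCc=8 ssnnHhcc=8 ssnnhhCc=4 ssnnhhcc=4
SsNnHHcc hits 8/256; gcd=8; 8÷8/256÷8 = 1/32

P(SsNnHHcc) = 1/32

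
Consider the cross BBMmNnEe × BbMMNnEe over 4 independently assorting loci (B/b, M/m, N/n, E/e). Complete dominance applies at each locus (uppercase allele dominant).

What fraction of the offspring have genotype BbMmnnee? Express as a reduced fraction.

BBMmNnEe gametes: BMNE×2, BMNe×2, BMnE×2, BMne×2, BmNE×2, BmNe×2, BmnE×2, Bmne×2
BbMMNnEe gametes: BMNE×2, BMNe×2, BMnE×2, BMne×2, bMNE×2, bMNe×2, bMnE×2, bMne×2
BBMmNnEe×BbMMNnEe grid (16·16=256): BBMMNNEE=4 BBMMNNEe=8 BBMMNNee=4 BBMMNnEE=8 BBMMNnEe=16 BBMMNnee=8 BBMMnnEE=4 BBMMnnEe=8 BBMMnnee=4 BBMmNNEE=4 BBMmNNEe=8 BBMmNNee=4 BBMmNnEE=8 BBMmNnEe=16 BBMmNnee=8 BBMmnnEE=4 BBMmnnEe=8 BBMmnnee=4 BbMMNNEE=4 BbMMNNEe=8 BbMMNNee=4 BbMMNnEE=8 BbMMNnEe=16 BbMMNnee=8 BbMMnnEE=4 BbMMnnEe=8 BbMMnnee=4 BbMmNNEE=4 BbMmNNEe=8 BbMmNNee=4 BbMmNnEE=8 BbMmNnEe=16 BbMmNnee=8 BbMmnnEE=4 BbMmnnEe=8 BbMmnnee=4
BbMmnnee hits 4/256; gcd=4; 4÷4/256÷4 = 1/64

P(BbMmnnee) = 1/64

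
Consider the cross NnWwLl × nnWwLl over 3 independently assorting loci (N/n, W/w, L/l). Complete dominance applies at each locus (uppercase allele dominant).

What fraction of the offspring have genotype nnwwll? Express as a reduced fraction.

NnWwLl gametes: NWL×1, NWl×1, NwL×1, Nwl×1, nWL×1, nWl×1, nwL×1, nwl×1
nnWwLl gametes: nWL×2, nWl×2, nwL×2, nwl×2
NnWwLl×nnWwLl grid (8·8=64): NnWWLL=2 NnWWLl=4 NnWWll=2 NnWwLL=4 NnWwLl=8 NnWwll=4 NnwwLL=2 NnwwLl=4 Nnwwll=2 nnWWLL=2 nnWWLl=4 nnWWll=2 nnWwLL=4 nnWwLl=8 nnWwll=4 nnwwLL=2 nnwwLl=4 nnwwll=2
nnwwll hits 2/64; gcd=2; 2÷2/64÷2 = 1/32

P(nnwwll) = 1/32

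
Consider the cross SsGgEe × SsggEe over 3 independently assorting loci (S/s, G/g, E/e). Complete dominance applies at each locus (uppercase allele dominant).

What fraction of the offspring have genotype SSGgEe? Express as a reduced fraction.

P(SSGgEe) = 1/16

SsGgEe gametes: SGE×1, SGe×1, SgE×1, Sge×1, sGE×1, sGe×1, sgE×1, sge×1
SsggEe gametes: SgE×2, Sge×2, sgE×2, sge×2
SsGgEe×SsggEe grid (8·8=64): SSGgEE=2 SSGgEe=4 SSGgee=2 SSggEE=2 SSggEe=4 SSggee=2 SsGgEE=4 SsGgEe=8 SsGgee=4 SsggEE=4 SsggEe=8 Ssggee=4 ssGgEE=2 ssGgEe=4 ssGgee=2 ssggEE=2 ssggEe=4 ssggee=2
SSGgEe hits 4/64; gcd=4; 4÷4/64÷4 = 1/16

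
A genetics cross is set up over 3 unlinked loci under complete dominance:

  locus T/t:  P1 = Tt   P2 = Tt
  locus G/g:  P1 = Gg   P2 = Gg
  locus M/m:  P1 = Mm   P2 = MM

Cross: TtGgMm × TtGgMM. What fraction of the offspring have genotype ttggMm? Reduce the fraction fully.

P(ttggMm) = 1/32

TtGgMm gametes: TGM×1, TGm×1, TgM×1, Tgm×1, tGM×1, tGm×1, tgM×1, tgm×1
TtGgMM gametes: TGM×2, TgM×2, tGM×2, tgM×2
TtGgMm×TtGgMM grid (8·8=64): TTGGMM=2 TTGGMm=2 TTGgMM=4 TTGgMm=4 TTggMM=2 TTggMm=2 TtGGMM=4 TtGGMm=4 TtGgMM=8 TtGgMm=8 TtggMM=4 TtggMm=4 ttGGMM=2 ttGGMm=2 ttGgMM=4 ttGgMm=4 ttggMM=2 ttggMm=2
ttggMm hits 2/64; gcd=2; 2÷2/64÷2 = 1/32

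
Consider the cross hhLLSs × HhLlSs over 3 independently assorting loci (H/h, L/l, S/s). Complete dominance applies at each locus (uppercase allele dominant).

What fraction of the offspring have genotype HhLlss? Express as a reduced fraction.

P(HhLlss) = 1/16

hhLLSs gametes: hLS×4, hLs×4
HhLlSs gametes: HLS×1, HLs×1, HlS×1, Hls×1, hLS×1, hLs×1, hlS×1, hls×1
hhLLSs×HhLlSs grid (8·8=64): HhLLSS=4 HhLLSs=8 HhLLss=4 HhLlSS=4 HhLlSs=8 HhLlss=4 hhLLSS=4 hhLLSs=8 hhLLss=4 hhLlSS=4 hhLlSs=8 hhLlss=4
HhLlss hits 4/64; gcd=4; 4÷4/64÷4 = 1/16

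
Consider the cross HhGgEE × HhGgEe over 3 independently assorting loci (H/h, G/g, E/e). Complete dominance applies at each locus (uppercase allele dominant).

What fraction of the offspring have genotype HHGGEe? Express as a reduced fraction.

HhGgEE gametes: HGE×2, HgE×2, hGE×2, hgE×2
HhGgEe gametes: HGE×1, HGe×1, HgE×1, Hge×1, hGE×1, hGe×1, hgE×1, hge×1
HhGgEE×HhGgEe grid (8·8=64): HHGGEE=2 HHGGEe=2 HHGgEE=4 HHGgEe=4 HHggEE=2 HHggEe=2 HhGGEE=4 HhGGEe=4 HhGgEE=8 HhGgEe=8 HhggEE=4 HhggEe=4 hhGGEE=2 hhGGEe=2 hhGgEE=4 hhGgEe=4 hhggEE=2 hhggEe=2
HHGGEe hits 2/64; gcd=2; 2÷2/64÷2 = 1/32

P(HHGGEe) = 1/32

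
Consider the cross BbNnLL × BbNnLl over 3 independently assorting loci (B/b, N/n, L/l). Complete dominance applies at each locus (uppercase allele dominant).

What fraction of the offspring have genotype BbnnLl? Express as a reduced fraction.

P(BbnnLl) = 1/16

BbNnLL gametes: BNL×2, BnL×2, bNL×2, bnL×2
BbNnLl gametes: BNL×1, BNl×1, BnL×1, Bnl×1, bNL×1, bNl×1, bnL×1, bnl×1
BbNnLL×BbNnLl grid (8·8=64): BBNNLL=2 BBNNLl=2 BBNnLL=4 BBNnLl=4 BBnnLL=2 BBnnLl=2 BbNNLL=4 BbNNLl=4 BbNnLL=8 BbNnLl=8 BbnnLL=4 BbnnLl=4 bbNNLL=2 bbNNLl=2 bbNnLL=4 bbNnLl=4 bbnnLL=2 bbnnLl=2
BbnnLl hits 4/64; gcd=4; 4÷4/64÷4 = 1/16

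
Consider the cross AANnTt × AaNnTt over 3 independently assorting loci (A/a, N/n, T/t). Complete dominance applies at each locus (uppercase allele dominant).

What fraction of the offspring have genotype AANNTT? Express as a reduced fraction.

P(AANNTT) = 1/32

AANnTt gametes: ANT×2, ANt×2, AnT×2, Ant×2
AaNnTt gametes: ANT×1, ANt×1, AnT×1, Ant×1, aNT×1, aNt×1, anT×1, ant×1
AANnTt×AaNnTt grid (8·8=64): AANNTT=2 AANNTt=4 AANNtt=2 AANnTT=4 AANnTt=8 AANntt=4 AAnnTT=2 AAnnTt=4 AAnntt=2 AaNNTT=2 AaNNTt=4 AaNNtt=2 AaNnTT=4 AaNnTt=8 AaNntt=4 AannTT=2 AannTt=4 Aanntt=2
AANNTT hits 2/64; gcd=2; 2÷2/64÷2 = 1/32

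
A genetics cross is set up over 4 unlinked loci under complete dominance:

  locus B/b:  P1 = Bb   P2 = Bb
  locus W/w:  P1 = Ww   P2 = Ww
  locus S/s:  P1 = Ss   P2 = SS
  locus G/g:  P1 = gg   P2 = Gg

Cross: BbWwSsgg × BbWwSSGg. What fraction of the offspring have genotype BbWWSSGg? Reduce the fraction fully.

P(BbWWSSGg) = 1/32

BbWwSsgg gametes: BWSg×2, BWsg×2, BwSg×2, Bwsg×2, bWSg×2, bWsg×2, bwSg×2, bwsg×2
BbWwSSGg gametes: BWSG×2, BWSg×2, BwSG×2, BwSg×2, bWSG×2, bWSg×2, bwSG×2, bwSg×2
BbWwSsgg×BbWwSSGg grid (16·16=256): BBWWSSGg=4 BBWWSSgg=4 BBWWSsGg=4 BBWWSsgg=4 BBWwSSGg=8 BBWwSSgg=8 BBWwSsGg=8 BBWwSsgg=8 BBwwSSGg=4 BBwwSSgg=4 BBwwSsGg=4 BBwwSsgg=4 BbWWSSGg=8 BbWWSSgg=8 BbWWSsGg=8 BbWWSsgg=8 BbWwSSGg=16 BbWwSSgg=16 BbWwSsGg=16 BbWwSsgg=16 BbwwSSGg=8 BbwwSSgg=8 BbwwSsGg=8 BbwwSsgg=8 bbWWSSGg=4 bbWWSSgg=4 bbWWSsGg=4 bbWWSsgg=4 bbWwSSGg=8 bbWwSSgg=8 bbWwSsGg=8 bbWwSsgg=8 bbwwSSGg=4 bbwwSSgg=4 bbwwSsGg=4 bbwwSsgg=4
BbWWSSGg hits 8/256; gcd=8; 8÷8/256÷8 = 1/32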